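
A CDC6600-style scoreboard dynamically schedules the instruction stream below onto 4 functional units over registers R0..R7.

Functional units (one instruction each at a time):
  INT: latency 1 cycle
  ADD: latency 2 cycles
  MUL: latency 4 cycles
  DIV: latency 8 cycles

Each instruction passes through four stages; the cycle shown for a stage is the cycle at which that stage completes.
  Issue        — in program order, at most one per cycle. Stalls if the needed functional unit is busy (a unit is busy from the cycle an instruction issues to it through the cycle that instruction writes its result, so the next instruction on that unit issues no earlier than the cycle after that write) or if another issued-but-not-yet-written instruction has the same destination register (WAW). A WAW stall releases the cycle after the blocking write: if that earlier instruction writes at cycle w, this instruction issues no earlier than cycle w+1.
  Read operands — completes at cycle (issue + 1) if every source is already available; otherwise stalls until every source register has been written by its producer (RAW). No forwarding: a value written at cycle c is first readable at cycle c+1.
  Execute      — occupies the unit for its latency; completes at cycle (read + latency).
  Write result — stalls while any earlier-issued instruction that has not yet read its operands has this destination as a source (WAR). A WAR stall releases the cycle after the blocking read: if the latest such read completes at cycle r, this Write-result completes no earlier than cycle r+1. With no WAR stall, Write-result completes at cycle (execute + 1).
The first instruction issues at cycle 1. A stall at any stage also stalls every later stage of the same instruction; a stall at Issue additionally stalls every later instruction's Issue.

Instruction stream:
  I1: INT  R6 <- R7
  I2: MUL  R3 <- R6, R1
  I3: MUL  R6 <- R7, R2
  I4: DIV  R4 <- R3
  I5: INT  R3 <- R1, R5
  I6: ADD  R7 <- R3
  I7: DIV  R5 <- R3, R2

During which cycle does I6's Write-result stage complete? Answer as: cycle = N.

[1] issue I1 (INT)
[2] I1 read-ops; issue I2 (MUL)
[3] I1 finished on INT
[4] I1→R6
[5] I2 read-ops
[9] I2 finished on MUL
[10] I2→R3
[11] issue I3 (MUL)
[12] I3 read-ops; issue I4 (DIV)
[13] I4 read-ops; issue I5 (INT)
[14] I5 read-ops; issue I6 (ADD)
[15] I5 finished on INT
[16] I3 finished on MUL; I5→R3
[17] I3→R6; I6 read-ops
[19] I6 finished on ADD
[20] I6→R7
[21] I4 finished on DIV
[22] I4→R4
[23] issue I7 (DIV)
[24] I7 read-ops
[32] I7 finished on DIV
[33] I7→R5

cycle = 20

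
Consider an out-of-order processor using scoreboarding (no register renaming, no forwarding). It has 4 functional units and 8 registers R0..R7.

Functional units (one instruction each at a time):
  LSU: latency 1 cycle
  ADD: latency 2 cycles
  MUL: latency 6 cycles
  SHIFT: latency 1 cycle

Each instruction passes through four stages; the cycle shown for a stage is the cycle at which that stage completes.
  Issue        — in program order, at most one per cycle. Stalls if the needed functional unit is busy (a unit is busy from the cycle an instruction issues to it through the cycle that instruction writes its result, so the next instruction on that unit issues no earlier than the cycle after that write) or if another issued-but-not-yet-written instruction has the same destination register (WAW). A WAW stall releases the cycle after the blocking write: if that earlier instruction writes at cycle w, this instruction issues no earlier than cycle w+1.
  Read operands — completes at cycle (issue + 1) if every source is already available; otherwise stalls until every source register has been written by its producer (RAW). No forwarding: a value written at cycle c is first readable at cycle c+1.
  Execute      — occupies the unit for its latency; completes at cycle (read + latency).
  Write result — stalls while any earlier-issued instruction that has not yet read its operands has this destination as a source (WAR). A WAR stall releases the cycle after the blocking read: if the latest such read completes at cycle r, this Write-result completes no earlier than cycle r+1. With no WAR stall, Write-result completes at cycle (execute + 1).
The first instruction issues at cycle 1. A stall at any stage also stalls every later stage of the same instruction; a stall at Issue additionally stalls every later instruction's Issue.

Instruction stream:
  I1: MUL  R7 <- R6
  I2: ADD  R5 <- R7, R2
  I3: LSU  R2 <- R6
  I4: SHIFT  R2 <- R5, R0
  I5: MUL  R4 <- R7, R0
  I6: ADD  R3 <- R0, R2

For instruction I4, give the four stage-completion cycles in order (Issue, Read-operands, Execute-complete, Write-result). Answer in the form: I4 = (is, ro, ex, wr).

I4 = (12, 14, 15, 16)

t=1  I1 issues→MUL
t=2  I1 reads · I2 issues→ADD
t=3  I3 issues→LSU
t=4  I3 reads
t=5  I3 exec-done
t=8  I1 exec-done
t=9  I1 writes R7
t=10  I2 reads
t=11  I3 writes R2
t=12  I2 exec-done · I4 issues→SHIFT
t=13  I2 writes R5 · I5 issues→MUL
t=14  I4 reads · I5 reads · I6 issues→ADD
t=15  I4 exec-done
t=16  I4 writes R2
t=17  I6 reads
t=19  I6 exec-done
t=20  I5 exec-done · I6 writes R3
t=21  I5 writes R4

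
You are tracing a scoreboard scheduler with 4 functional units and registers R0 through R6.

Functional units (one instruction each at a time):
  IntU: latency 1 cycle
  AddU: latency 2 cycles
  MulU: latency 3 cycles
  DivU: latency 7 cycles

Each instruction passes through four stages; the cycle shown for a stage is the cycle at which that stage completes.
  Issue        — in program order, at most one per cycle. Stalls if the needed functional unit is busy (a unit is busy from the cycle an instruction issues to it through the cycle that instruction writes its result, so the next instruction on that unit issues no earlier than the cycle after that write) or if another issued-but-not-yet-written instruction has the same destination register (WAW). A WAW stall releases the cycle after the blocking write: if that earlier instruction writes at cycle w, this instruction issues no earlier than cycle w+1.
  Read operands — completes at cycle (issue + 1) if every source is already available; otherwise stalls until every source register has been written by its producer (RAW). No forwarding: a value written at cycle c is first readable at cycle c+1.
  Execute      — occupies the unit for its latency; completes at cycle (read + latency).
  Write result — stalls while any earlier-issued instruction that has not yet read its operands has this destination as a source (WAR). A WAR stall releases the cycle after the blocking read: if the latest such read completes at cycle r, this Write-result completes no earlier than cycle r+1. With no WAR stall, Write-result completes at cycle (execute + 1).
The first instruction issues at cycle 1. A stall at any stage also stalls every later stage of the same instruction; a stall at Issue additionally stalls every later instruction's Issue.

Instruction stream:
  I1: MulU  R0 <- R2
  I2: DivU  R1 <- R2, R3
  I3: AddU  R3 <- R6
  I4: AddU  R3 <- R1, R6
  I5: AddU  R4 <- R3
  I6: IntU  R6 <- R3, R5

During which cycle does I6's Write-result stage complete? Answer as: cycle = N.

cycle = 20

c1: I1 issues→MulU
c2: I1 reads, I2 issues→DivU
c3: I2 reads, I3 issues→AddU
c4: I3 reads
c5: I1 exec-done
c6: I1 writes R0, I3 exec-done
c7: I3 writes R3
c8: I4 issues→AddU
c10: I2 exec-done
c11: I2 writes R1
c12: I4 reads
c14: I4 exec-done
c15: I4 writes R3
c16: I5 issues→AddU
c17: I5 reads, I6 issues→IntU
c18: I6 reads
c19: I5 exec-done, I6 exec-done
c20: I5 writes R4, I6 writes R6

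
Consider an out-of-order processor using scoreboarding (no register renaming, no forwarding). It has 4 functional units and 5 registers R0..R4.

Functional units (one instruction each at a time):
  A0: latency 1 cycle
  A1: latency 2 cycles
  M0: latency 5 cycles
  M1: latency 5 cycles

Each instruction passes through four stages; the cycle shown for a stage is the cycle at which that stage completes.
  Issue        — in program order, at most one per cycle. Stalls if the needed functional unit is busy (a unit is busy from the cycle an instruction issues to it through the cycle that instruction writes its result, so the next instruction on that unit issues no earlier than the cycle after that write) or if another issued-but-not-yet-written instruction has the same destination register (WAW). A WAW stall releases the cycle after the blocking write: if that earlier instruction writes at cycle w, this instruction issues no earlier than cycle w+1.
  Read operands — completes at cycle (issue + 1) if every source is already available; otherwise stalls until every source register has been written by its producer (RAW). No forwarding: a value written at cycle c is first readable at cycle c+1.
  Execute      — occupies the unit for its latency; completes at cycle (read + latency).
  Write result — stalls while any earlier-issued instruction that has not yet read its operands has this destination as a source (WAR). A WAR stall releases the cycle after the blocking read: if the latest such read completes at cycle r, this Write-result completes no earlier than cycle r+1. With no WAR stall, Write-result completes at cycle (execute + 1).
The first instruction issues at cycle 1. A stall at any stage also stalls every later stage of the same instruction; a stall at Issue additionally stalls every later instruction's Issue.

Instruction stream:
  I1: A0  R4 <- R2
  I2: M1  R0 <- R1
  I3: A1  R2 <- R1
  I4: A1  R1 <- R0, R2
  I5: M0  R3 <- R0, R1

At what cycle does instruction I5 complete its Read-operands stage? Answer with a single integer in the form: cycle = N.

c1: I1 issues→A0
c2: I1 reads; I2 issues→M1
c3: I1 exec-done; I2 reads; I3 issues→A1
c4: I1 writes R4; I3 reads
c6: I3 exec-done
c7: I3 writes R2
c8: I2 exec-done; I4 issues→A1
c9: I2 writes R0; I5 issues→M0
c10: I4 reads
c12: I4 exec-done
c13: I4 writes R1
c14: I5 reads
c19: I5 exec-done
c20: I5 writes R3

cycle = 14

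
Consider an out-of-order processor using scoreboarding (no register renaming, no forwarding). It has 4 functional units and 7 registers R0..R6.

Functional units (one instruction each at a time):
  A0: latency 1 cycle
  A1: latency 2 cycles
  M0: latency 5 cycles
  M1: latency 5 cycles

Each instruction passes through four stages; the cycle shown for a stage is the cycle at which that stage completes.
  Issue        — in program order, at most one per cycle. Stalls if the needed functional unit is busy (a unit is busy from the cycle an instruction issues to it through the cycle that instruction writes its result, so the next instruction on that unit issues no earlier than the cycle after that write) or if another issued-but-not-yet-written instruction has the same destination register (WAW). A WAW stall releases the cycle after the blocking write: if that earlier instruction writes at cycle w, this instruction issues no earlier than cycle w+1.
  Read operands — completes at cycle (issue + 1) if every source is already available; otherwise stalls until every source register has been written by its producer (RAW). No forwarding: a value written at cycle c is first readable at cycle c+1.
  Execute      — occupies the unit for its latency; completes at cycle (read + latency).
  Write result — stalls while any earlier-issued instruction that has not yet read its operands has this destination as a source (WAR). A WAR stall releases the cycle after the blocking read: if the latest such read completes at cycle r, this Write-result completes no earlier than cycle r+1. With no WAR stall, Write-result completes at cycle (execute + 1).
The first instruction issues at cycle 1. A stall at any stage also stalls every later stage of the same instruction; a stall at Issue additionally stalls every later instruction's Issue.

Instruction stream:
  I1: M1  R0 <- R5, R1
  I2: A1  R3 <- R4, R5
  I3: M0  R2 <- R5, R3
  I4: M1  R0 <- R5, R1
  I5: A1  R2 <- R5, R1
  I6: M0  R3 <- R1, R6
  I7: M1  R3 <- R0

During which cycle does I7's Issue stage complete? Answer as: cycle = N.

  I1 | 1 | 2 | 7 | 8
  I2 | 2 | 3 | 5 | 6
  I3 | 3 | 7 | 12 | 13   RAW R3: wait I2 write@6
  I4 | 9 | 10 | 15 | 16   struct: M1 busy until I1 writes@8
  I5 | 14 | 15 | 17 | 18   WAW R2: wait I3 write@13
  I6 | 15 | 16 | 21 | 22
  I7 | 23 | 24 | 29 | 30   WAW R3: wait I6 write@22

cycle = 23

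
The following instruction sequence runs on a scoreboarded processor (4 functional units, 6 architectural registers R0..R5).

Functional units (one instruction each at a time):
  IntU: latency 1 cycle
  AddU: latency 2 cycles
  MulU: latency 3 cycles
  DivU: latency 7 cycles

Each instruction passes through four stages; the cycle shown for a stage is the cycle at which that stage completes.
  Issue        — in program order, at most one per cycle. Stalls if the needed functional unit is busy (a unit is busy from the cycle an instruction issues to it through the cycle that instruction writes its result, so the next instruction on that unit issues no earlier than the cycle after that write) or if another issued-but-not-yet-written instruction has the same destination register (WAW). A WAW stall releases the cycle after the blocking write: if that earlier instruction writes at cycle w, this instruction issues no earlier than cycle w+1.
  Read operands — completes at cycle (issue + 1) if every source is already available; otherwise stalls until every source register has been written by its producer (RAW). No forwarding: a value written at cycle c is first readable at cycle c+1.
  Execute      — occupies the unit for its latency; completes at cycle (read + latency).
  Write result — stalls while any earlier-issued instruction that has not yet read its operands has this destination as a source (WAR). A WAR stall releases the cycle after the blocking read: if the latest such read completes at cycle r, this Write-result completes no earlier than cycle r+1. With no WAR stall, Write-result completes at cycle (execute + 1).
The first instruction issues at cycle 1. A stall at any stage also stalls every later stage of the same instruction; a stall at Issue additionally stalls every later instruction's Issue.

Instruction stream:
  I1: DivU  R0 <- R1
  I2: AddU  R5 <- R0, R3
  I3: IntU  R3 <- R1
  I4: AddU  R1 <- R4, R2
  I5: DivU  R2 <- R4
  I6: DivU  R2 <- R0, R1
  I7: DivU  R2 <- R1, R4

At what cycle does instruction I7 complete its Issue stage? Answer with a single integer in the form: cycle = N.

cycle = 36

I1  is:1  ro:2  ex:9  wr:10
I2  is:2  ro:11  ex:13  wr:14  — RAW R0: wait I1 write@10
I3  is:3  ro:4  ex:5  wr:12  — WAR R3: wait I2 read@11
I4  is:15  ro:16  ex:18  wr:19  — struct: AddU busy until I2 writes@14
I5  is:16  ro:17  ex:24  wr:25
I6  is:26  ro:27  ex:34  wr:35  — struct: DivU busy until I5 writes@25
I7  is:36  ro:37  ex:44  wr:45  — struct: DivU busy until I6 writes@35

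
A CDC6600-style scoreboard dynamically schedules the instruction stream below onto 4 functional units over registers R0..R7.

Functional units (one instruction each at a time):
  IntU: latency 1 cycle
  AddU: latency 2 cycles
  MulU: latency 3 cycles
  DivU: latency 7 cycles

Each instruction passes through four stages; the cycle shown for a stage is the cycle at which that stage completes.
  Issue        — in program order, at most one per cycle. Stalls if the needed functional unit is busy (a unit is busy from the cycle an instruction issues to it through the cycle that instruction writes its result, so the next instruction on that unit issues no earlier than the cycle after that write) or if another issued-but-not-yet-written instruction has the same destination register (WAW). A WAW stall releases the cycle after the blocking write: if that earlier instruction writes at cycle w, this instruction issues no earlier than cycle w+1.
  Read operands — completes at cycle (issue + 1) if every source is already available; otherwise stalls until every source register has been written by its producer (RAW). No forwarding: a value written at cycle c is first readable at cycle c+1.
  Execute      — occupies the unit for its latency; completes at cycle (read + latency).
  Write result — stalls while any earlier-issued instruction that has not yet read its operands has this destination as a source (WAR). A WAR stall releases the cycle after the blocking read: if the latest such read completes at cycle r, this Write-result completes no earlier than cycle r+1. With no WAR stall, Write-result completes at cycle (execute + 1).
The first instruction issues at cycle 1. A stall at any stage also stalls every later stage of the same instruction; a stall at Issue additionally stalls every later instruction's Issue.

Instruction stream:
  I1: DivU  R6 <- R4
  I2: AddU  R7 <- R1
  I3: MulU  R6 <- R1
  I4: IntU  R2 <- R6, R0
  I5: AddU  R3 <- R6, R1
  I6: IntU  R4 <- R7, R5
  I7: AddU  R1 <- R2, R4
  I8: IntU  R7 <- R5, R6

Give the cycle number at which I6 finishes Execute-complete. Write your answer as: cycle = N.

cycle = 22

[1] issue I1 (DivU)
[2] I1 read-ops · issue I2 (AddU)
[3] I2 read-ops
[5] I2 finished on AddU
[6] I2→R7
[9] I1 finished on DivU
[10] I1→R6
[11] issue I3 (MulU)
[12] I3 read-ops · issue I4 (IntU)
[13] issue I5 (AddU)
[15] I3 finished on MulU
[16] I3→R6
[17] I4 read-ops · I5 read-ops
[18] I4 finished on IntU
[19] I4→R2 · I5 finished on AddU
[20] I5→R3 · issue I6 (IntU)
[21] I6 read-ops · issue I7 (AddU)
[22] I6 finished on IntU
[23] I6→R4
[24] I7 read-ops · issue I8 (IntU)
[25] I8 read-ops
[26] I7 finished on AddU · I8 finished on IntU
[27] I7→R1 · I8→R7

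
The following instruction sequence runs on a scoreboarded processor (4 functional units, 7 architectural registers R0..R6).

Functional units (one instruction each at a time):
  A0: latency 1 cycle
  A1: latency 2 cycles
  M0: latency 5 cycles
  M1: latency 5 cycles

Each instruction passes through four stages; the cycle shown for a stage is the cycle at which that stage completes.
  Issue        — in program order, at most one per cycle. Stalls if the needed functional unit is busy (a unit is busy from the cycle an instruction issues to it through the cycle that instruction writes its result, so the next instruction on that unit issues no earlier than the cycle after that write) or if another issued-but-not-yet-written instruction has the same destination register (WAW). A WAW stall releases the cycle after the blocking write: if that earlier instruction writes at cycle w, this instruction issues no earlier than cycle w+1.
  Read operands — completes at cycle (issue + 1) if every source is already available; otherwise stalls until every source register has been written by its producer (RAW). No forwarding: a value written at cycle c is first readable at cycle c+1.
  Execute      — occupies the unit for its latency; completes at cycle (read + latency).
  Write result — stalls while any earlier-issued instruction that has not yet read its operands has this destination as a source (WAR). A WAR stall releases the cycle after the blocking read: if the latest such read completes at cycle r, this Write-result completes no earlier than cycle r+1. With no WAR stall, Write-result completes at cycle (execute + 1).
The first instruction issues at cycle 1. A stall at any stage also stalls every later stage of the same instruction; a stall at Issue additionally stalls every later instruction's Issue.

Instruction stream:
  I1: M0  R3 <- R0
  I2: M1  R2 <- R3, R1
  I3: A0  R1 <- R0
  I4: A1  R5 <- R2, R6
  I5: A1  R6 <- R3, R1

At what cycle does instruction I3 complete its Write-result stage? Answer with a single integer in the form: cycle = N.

cycle = 10

t=1  I1→M0
t=2  I1 RO, I2→M1
t=3  I3→A0
t=4  I3 RO, I4→A1
t=5  I3 EX
t=7  I1 EX
t=8  I1 WR R3
t=9  I2 RO
t=10  I3 WR R1
t=14  I2 EX
t=15  I2 WR R2
t=16  I4 RO
t=18  I4 EX
t=19  I4 WR R5
t=20  I5→A1
t=21  I5 RO
t=23  I5 EX
t=24  I5 WR R6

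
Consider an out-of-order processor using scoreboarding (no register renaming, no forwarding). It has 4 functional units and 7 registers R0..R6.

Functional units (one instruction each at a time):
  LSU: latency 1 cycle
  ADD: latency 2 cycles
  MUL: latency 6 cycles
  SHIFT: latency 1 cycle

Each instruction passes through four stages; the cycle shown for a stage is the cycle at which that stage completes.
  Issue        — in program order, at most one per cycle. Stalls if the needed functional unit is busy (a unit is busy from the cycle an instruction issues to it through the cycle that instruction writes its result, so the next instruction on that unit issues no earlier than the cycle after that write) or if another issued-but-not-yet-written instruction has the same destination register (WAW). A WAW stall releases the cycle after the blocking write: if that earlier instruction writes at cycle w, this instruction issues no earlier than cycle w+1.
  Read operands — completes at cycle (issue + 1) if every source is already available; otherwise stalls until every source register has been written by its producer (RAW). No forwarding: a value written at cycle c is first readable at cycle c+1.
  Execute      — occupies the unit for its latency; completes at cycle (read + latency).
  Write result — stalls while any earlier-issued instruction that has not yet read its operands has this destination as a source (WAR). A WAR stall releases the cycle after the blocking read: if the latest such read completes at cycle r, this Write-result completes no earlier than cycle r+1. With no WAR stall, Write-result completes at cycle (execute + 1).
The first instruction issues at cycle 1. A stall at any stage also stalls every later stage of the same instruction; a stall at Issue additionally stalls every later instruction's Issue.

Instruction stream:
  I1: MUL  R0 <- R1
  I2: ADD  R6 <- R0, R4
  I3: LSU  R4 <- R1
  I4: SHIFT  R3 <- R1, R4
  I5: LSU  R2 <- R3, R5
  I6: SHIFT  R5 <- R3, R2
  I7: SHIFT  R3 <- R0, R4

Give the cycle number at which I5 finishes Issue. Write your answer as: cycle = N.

c1: I1 issues→MUL
c2: I1 reads; I2 issues→ADD
c3: I3 issues→LSU
c4: I3 reads; I4 issues→SHIFT
c5: I3 exec-done
c8: I1 exec-done
c9: I1 writes R0
c10: I2 reads
c11: I3 writes R4
c12: I2 exec-done; I4 reads; I5 issues→LSU
c13: I2 writes R6; I4 exec-done
c14: I4 writes R3
c15: I5 reads; I6 issues→SHIFT
c16: I5 exec-done
c17: I5 writes R2
c18: I6 reads
c19: I6 exec-done
c20: I6 writes R5
c21: I7 issues→SHIFT
c22: I7 reads
c23: I7 exec-done
c24: I7 writes R3

cycle = 12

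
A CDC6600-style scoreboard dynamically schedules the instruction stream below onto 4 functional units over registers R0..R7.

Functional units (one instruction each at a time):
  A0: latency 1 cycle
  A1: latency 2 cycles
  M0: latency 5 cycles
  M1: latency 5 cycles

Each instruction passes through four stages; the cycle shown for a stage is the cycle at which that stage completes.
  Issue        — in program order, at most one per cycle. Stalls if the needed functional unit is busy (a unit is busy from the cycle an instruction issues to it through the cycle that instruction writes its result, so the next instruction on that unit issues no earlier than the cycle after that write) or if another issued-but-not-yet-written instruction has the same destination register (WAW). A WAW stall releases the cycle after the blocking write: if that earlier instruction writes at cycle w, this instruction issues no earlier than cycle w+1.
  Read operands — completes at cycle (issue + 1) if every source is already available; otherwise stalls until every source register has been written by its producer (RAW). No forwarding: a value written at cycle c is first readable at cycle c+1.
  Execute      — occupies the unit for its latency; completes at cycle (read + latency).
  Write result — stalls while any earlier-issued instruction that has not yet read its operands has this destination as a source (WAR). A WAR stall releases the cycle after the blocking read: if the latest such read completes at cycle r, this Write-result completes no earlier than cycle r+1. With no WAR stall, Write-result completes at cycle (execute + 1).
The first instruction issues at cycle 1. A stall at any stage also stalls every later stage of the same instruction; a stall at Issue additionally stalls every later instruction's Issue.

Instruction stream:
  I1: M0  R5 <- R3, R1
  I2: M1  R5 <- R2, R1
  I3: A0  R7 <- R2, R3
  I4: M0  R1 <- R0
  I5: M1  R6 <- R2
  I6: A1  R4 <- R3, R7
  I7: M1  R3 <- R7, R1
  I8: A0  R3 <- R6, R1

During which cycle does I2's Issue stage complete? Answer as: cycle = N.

cycle = 9

cycle 1: I1→M0
cycle 2: I1 RO
cycle 7: I1 EX
cycle 8: I1 WR R5
cycle 9: I2→M1
cycle 10: I2 RO · I3→A0
cycle 11: I3 RO · I4→M0
cycle 12: I3 EX · I4 RO
cycle 13: I3 WR R7
cycle 15: I2 EX
cycle 16: I2 WR R5
cycle 17: I4 EX · I5→M1
cycle 18: I4 WR R1 · I5 RO · I6→A1
cycle 19: I6 RO
cycle 21: I6 EX
cycle 22: I6 WR R4
cycle 23: I5 EX
cycle 24: I5 WR R6
cycle 25: I7→M1
cycle 26: I7 RO
cycle 31: I7 EX
cycle 32: I7 WR R3
cycle 33: I8→A0
cycle 34: I8 RO
cycle 35: I8 EX
cycle 36: I8 WR R3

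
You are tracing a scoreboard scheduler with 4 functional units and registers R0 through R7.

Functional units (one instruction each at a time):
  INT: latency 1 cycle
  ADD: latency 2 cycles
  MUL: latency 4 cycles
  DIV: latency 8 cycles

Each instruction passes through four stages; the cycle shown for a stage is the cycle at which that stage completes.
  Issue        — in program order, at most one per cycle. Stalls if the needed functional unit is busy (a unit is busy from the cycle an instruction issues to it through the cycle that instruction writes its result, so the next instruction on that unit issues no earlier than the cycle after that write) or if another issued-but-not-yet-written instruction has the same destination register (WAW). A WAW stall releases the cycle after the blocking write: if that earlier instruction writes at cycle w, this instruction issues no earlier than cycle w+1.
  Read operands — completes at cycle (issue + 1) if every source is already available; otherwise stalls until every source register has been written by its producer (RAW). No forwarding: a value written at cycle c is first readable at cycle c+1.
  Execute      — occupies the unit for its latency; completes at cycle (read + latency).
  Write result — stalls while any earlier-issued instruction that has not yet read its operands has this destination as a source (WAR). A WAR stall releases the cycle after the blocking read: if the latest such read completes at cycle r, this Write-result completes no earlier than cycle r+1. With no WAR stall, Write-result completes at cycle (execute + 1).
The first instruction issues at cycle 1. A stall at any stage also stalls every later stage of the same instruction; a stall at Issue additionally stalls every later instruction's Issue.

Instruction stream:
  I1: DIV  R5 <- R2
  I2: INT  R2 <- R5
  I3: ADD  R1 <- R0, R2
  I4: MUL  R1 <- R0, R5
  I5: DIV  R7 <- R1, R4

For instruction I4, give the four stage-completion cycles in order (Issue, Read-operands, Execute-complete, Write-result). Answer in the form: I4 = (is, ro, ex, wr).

I4 = (19, 20, 24, 25)

t=1  I1 dispatched to DIV
t=2  I1 operands ready | I2 dispatched to INT
t=3  I3 dispatched to ADD
t=10  I1 complete
t=11  R5←I1
t=12  I2 operands ready
t=13  I2 complete
t=14  R2←I2
t=15  I3 operands ready
t=17  I3 complete
t=18  R1←I3
t=19  I4 dispatched to MUL
t=20  I4 operands ready | I5 dispatched to DIV
t=24  I4 complete
t=25  R1←I4
t=26  I5 operands ready
t=34  I5 complete
t=35  R7←I5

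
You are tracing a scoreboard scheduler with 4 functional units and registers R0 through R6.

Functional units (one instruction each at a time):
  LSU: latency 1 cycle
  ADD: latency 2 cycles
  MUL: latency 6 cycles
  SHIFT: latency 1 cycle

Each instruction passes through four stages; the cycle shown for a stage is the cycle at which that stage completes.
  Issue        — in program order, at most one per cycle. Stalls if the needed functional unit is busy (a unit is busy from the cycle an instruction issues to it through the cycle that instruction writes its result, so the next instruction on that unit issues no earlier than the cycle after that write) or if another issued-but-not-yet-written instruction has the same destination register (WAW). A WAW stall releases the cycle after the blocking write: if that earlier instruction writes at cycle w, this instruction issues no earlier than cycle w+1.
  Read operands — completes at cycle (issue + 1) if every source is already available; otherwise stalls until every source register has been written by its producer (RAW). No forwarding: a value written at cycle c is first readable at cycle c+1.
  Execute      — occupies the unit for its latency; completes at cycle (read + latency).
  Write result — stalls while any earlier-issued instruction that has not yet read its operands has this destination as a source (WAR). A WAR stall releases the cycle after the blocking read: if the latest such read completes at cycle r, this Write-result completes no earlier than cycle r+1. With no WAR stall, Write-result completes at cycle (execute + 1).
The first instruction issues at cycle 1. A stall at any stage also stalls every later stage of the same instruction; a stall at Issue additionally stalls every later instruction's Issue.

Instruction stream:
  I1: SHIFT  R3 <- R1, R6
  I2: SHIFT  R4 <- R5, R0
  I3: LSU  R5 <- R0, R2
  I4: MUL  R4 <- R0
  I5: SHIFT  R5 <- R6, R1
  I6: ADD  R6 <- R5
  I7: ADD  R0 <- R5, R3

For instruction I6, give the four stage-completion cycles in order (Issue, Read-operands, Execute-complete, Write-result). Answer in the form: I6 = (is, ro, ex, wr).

I1 -> (1, 2, 3, 4)
I2 -> (5, 6, 7, 8)  // struct: SHIFT busy until I1 writes@4
I3 -> (6, 7, 8, 9)
I4 -> (9, 10, 16, 17)  // WAW R4: wait I2 write@8
I5 -> (10, 11, 12, 13)
I6 -> (11, 14, 16, 17)  // RAW R5: wait I5 write@13
I7 -> (18, 19, 21, 22)  // struct: ADD busy until I6 writes@17

I6 = (11, 14, 16, 17)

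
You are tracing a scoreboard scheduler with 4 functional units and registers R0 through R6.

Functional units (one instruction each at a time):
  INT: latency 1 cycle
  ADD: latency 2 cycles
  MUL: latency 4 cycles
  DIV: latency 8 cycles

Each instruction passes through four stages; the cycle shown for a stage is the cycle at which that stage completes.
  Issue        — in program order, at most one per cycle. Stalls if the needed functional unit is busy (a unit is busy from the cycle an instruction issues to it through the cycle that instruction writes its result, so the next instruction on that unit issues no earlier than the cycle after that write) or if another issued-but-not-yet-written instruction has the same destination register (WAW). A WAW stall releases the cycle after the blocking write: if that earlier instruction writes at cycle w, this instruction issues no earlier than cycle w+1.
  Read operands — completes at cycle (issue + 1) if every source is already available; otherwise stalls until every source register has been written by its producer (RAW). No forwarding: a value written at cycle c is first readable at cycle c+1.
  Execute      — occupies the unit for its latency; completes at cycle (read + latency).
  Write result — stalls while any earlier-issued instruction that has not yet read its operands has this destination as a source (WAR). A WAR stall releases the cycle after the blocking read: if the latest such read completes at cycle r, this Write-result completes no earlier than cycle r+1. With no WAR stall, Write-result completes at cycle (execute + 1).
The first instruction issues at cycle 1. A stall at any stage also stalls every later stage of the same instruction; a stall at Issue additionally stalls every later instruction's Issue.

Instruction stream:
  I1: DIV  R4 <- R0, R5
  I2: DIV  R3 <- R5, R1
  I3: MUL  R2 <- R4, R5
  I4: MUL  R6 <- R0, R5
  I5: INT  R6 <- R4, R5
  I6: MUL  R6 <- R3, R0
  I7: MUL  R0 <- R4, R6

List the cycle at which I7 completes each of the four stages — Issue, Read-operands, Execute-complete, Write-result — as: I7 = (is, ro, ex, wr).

I7 = (38, 39, 43, 44)

1) issue 1, read 2, done 10, write 11
2) issue 12, read 13, done 21, write 22  <struct: DIV busy until I1 writes@11>
3) issue 13, read 14, done 18, write 19
4) issue 20, read 21, done 25, write 26  <struct: MUL busy until I3 writes@19>
5) issue 27, read 28, done 29, write 30  <WAW R6: wait I4 write@26>
6) issue 31, read 32, done 36, write 37  <WAW R6: wait I5 write@30>
7) issue 38, read 39, done 43, write 44  <struct: MUL busy until I6 writes@37>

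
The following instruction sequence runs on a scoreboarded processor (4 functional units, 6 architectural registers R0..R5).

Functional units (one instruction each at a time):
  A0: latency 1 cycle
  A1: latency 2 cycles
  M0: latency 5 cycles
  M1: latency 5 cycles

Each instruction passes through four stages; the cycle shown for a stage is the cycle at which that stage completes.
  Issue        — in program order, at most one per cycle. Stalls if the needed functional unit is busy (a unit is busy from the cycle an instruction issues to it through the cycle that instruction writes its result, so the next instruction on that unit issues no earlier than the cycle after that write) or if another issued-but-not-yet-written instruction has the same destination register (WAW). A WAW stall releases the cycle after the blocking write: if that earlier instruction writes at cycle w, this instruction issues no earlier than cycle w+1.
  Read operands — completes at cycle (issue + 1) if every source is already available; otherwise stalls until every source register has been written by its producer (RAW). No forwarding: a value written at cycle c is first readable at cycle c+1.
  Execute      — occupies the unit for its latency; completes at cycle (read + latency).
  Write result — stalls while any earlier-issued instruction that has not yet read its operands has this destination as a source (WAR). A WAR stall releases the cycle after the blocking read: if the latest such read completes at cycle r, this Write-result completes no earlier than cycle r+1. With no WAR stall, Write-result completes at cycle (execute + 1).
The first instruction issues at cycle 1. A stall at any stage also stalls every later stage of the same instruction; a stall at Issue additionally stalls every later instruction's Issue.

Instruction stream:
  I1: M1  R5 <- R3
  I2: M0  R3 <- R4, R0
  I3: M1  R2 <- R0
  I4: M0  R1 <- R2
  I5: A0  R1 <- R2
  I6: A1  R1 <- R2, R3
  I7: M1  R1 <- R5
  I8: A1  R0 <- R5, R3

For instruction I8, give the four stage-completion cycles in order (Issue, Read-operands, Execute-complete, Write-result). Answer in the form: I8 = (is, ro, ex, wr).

[1] I1 issues→M1
[2] I1 reads; I2 issues→M0
[3] I2 reads
[7] I1 exec-done
[8] I1 writes R5; I2 exec-done
[9] I2 writes R3; I3 issues→M1
[10] I3 reads; I4 issues→M0
[15] I3 exec-done
[16] I3 writes R2
[17] I4 reads
[22] I4 exec-done
[23] I4 writes R1
[24] I5 issues→A0
[25] I5 reads
[26] I5 exec-done
[27] I5 writes R1
[28] I6 issues→A1
[29] I6 reads
[31] I6 exec-done
[32] I6 writes R1
[33] I7 issues→M1
[34] I7 reads; I8 issues→A1
[35] I8 reads
[37] I8 exec-done
[38] I8 writes R0
[39] I7 exec-done
[40] I7 writes R1

I8 = (34, 35, 37, 38)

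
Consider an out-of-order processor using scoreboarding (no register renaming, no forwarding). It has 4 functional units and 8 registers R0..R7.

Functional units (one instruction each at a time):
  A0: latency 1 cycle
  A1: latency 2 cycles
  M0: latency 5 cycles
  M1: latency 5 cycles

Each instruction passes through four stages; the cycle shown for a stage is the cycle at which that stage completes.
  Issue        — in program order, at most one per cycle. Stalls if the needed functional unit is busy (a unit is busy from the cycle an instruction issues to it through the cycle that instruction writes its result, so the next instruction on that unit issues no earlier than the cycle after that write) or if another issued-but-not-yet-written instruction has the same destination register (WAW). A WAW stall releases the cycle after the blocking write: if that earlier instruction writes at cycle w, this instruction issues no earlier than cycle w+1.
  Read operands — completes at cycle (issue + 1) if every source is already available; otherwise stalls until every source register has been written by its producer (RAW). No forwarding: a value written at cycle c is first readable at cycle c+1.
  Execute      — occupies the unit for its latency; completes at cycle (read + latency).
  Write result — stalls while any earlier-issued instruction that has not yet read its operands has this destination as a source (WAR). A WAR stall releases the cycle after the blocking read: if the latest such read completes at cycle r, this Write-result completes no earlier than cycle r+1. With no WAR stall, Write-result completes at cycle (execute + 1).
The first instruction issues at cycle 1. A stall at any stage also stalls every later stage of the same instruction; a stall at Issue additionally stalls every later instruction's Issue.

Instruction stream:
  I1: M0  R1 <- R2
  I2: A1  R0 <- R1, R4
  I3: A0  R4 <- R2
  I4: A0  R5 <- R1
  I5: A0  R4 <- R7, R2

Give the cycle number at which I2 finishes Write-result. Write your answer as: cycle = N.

cycle = 12

I1  is:1  ro:2  ex:7  wr:8
I2  is:2  ro:9  ex:11  wr:12  — RAW R1: wait I1 write@8
I3  is:3  ro:4  ex:5  wr:10  — WAR R4: wait I2 read@9
I4  is:11  ro:12  ex:13  wr:14  — struct: A0 busy until I3 writes@10
I5  is:15  ro:16  ex:17  wr:18  — struct: A0 busy until I4 writes@14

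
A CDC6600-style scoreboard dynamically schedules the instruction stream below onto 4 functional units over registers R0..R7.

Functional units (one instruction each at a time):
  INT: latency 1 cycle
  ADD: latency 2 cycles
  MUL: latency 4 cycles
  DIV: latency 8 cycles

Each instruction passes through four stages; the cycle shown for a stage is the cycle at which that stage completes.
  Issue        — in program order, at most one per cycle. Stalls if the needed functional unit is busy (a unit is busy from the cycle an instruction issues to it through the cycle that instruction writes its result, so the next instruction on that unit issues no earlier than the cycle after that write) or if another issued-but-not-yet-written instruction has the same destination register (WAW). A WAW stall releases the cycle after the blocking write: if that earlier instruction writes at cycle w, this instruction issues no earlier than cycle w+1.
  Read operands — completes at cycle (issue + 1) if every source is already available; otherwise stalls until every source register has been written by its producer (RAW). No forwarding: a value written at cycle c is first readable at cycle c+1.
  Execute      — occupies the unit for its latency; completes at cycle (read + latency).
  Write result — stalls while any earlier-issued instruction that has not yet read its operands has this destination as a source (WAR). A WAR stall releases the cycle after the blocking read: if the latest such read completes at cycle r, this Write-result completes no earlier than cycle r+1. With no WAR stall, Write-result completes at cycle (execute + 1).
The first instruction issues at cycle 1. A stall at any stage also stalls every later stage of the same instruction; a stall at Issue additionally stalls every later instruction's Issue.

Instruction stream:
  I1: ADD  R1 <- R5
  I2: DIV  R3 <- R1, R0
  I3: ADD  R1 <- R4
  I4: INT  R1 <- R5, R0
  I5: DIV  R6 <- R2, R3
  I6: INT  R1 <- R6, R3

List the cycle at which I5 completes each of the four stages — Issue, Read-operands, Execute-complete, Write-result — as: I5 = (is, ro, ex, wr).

I5 = (16, 17, 25, 26)

[1] I1 issues→ADD
[2] I1 reads | I2 issues→DIV
[4] I1 exec-done
[5] I1 writes R1
[6] I2 reads | I3 issues→ADD
[7] I3 reads
[9] I3 exec-done
[10] I3 writes R1
[11] I4 issues→INT
[12] I4 reads
[13] I4 exec-done
[14] I2 exec-done | I4 writes R1
[15] I2 writes R3
[16] I5 issues→DIV
[17] I5 reads | I6 issues→INT
[25] I5 exec-done
[26] I5 writes R6
[27] I6 reads
[28] I6 exec-done
[29] I6 writes R1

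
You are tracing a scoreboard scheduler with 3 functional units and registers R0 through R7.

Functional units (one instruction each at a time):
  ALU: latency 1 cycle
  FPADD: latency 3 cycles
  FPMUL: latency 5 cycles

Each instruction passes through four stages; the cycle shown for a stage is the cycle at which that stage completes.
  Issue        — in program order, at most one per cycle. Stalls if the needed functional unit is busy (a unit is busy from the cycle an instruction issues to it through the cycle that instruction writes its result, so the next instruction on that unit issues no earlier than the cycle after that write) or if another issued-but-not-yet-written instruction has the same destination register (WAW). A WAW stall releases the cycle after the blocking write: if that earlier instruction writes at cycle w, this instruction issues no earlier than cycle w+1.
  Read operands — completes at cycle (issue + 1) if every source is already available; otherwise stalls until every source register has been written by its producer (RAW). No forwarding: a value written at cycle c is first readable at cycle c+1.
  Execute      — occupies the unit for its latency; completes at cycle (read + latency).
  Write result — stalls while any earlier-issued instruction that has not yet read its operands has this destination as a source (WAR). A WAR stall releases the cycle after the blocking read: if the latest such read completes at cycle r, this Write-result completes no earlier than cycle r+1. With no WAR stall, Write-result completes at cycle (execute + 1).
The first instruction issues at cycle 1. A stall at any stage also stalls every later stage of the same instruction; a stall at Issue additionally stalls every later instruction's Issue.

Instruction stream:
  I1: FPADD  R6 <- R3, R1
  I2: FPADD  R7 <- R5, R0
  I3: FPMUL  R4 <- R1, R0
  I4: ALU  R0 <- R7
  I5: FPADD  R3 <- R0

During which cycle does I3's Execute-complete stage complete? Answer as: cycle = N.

c1: I1 issues→FPADD
c2: I1 reads
c5: I1 exec-done
c6: I1 writes R6
c7: I2 issues→FPADD
c8: I2 reads, I3 issues→FPMUL
c9: I3 reads, I4 issues→ALU
c11: I2 exec-done
c12: I2 writes R7
c13: I4 reads, I5 issues→FPADD
c14: I3 exec-done, I4 exec-done
c15: I3 writes R4, I4 writes R0
c16: I5 reads
c19: I5 exec-done
c20: I5 writes R3

cycle = 14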